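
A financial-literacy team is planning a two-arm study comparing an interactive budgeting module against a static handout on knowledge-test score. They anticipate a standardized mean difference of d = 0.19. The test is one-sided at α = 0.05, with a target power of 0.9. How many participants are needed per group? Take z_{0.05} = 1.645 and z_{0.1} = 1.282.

For two independent groups with equal n: n = 2·((z_{α} + z_β) / d)².
z_{α} + z_β = 1.645 + 1.282 = 2.927.
n = 2 × (2.927 / 0.19)² = 2 × 15.405² = 2 × 237.32 = 474.6.
Round up to the next whole participant.

n = 475 per group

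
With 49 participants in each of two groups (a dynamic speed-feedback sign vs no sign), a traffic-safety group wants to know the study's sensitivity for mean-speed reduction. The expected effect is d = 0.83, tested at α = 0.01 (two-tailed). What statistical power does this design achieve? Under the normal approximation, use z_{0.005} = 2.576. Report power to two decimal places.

For two equal groups, power = Φ(d·√(n/2) − z_{α/2}).
d·√(n/2) = 0.83 × √(49/2) = 0.83 × 4.950 = 4.108.
z_β = 4.108 − 2.576 = 1.532.
Power = Φ(1.532) = 0.937.

power ≈ 0.94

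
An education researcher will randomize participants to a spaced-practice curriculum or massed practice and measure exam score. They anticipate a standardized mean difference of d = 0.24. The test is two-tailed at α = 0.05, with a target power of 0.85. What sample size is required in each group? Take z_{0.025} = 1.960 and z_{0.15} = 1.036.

n = 312 per group

For two independent groups with equal n: n = 2·((z_{α/2} + z_β) / d)².
z_{α/2} + z_β = 1.960 + 1.036 = 2.996.
n = 2 × (2.996 / 0.24)² = 2 × 12.483² = 2 × 155.83 = 311.7.
Round up to the next whole participant.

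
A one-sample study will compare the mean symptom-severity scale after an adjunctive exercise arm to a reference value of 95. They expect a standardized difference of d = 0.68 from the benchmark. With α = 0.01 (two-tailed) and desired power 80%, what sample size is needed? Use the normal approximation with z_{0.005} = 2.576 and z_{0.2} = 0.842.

For a one-sample test: n = ((z_{α/2} + z_β) / d)².
z_{α/2} + z_β = 2.576 + 0.842 = 3.418.
n = (3.418 / 0.68)² = 5.026² = 25.27.
Round up.

n = 26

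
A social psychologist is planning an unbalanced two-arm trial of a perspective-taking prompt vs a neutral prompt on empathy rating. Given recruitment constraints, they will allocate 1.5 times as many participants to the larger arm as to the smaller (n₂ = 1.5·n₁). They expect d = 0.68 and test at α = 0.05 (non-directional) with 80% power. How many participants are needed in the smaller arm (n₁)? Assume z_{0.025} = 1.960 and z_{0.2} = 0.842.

n₁ = 29

With allocation ratio k = n₂/n₁ = 1.5, Var(x̄₁−x̄₂) = σ²(1/n₁ + 1/(k·n₁)) = σ²·(k+1)/(k·n₁).
So n₁ = (1 + 1/k)·((z_{α/2} + z_β)/d)² = 1.667 × (2.802/0.68)².
n₁ = 1.667 × 16.98 = 28.3.
Round up: n₁ = 29, giving n₂ = ⌈1.5 × 29⌉ = ⌈43.5⌉ = 44.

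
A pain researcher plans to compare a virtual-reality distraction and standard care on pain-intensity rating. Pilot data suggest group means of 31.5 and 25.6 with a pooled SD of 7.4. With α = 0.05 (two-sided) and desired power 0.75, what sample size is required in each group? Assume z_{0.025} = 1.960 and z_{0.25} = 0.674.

Cohen's d = |M₁ − M₂| / SD_pooled = |31.5 − 25.6| / 7.4 = 5.9 / 7.4 = 0.797.
For two independent groups with equal n: n = 2·((z_{α/2} + z_β) / d)².
z_{α/2} + z_β = 1.960 + 0.674 = 2.634.
n = 2 × (2.634 / 0.797)² = 2 × 3.305² = 2 × 10.92 = 21.8.
Round up to the next whole participant.

n = 22 per group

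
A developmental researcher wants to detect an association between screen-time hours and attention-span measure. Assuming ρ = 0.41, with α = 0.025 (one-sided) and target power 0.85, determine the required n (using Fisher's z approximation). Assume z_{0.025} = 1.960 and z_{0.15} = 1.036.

Fisher's z: C = ½·ln((1+r)/(1−r)) = ½·ln(2.3898) = 0.4356.
n = ((z_{α} + z_β)/C)² + 3.
(1.960 + 1.036) / 0.4356 = 2.996 / 0.4356 = 6.878.
n = 6.878² + 3 = 47.31 + 3 = 50.3.
Round up.

n = 51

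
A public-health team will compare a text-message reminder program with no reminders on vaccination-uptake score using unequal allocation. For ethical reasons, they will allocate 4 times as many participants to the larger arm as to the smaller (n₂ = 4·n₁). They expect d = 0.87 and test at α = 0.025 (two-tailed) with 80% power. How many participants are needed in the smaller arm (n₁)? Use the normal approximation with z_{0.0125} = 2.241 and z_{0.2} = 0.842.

n₁ = 16

With allocation ratio k = n₂/n₁ = 4, Var(x̄₁−x̄₂) = σ²(1/n₁ + 1/(k·n₁)) = σ²·(k+1)/(k·n₁).
So n₁ = (1 + 1/k)·((z_{α/2} + z_β)/d)² = 1.250 × (3.083/0.87)².
n₁ = 1.250 × 12.56 = 15.7.
Round up: n₁ = 16, giving n₂ = 4 × 16 = 64.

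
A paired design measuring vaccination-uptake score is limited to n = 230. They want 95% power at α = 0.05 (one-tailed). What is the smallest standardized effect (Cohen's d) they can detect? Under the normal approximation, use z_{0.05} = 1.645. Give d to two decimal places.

d_min ≈ 0.22

For a single sample (or paired design) of n = 230: d_min = (z_{α} + z_β)/√n.
z-sum = 1.645 + 1.645 = 3.290.
d_min = 3.290 / √230 = 3.290 / 15.166 = 0.217.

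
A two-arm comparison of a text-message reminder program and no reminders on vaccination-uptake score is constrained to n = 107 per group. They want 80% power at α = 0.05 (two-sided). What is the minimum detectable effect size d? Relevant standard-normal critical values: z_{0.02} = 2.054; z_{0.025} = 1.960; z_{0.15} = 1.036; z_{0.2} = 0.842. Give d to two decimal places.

d_min ≈ 0.38

For two independent groups of n = 107 each: d_min = (z_{α/2} + z_β)·√(2/n).
z-sum = 1.960 + 0.842 = 2.802.
d_min = 2.802 × √(2/107) = 2.802 × 0.1367 = 0.383.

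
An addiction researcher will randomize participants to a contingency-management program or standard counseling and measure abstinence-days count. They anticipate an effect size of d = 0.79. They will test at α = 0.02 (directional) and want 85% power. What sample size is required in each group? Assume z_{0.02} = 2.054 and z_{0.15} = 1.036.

For two independent groups with equal n: n = 2·((z_{α} + z_β) / d)².
z_{α} + z_β = 2.054 + 1.036 = 3.090.
n = 2 × (3.090 / 0.79)² = 2 × 3.911² = 2 × 15.30 = 30.6.
Round up to the next whole participant.

n = 31 per group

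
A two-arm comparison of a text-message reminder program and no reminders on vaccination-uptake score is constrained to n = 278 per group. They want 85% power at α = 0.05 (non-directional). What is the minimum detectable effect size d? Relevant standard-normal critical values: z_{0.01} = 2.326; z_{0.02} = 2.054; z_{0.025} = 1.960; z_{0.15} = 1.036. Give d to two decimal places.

For two independent groups of n = 278 each: d_min = (z_{α/2} + z_β)·√(2/n).
z-sum = 1.960 + 1.036 = 2.996.
d_min = 2.996 × √(2/278) = 2.996 × 0.0848 = 0.254.

d_min ≈ 0.25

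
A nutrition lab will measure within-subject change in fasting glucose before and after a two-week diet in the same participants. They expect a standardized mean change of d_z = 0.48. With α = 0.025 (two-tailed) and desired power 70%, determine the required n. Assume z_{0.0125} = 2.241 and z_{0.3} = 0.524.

For a paired (one-sample on differences) test: n = ((z_{α/2} + z_β) / d)².
z_{α/2} + z_β = 2.241 + 0.524 = 2.765.
n = (2.765 / 0.48)² = 5.760² = 33.18.
Round up.

n = 34 pairs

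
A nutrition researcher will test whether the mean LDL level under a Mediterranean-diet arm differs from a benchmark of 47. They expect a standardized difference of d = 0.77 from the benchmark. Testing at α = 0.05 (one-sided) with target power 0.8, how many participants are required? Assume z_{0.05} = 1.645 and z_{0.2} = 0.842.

n = 11

For a one-sample test: n = ((z_{α} + z_β) / d)².
z_{α} + z_β = 1.645 + 0.842 = 2.487.
n = (2.487 / 0.77)² = 3.230² = 10.43.
Round up.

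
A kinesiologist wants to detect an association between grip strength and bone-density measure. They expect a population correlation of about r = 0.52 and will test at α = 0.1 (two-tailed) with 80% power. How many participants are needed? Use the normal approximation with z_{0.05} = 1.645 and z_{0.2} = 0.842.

Fisher's z: C = ½·ln((1+r)/(1−r)) = ½·ln(3.1667) = 0.5763.
n = ((z_{α/2} + z_β)/C)² + 3.
(1.645 + 0.842) / 0.5763 = 2.487 / 0.5763 = 4.315.
n = 4.315² + 3 = 18.62 + 3 = 21.6.
Round up.

n = 22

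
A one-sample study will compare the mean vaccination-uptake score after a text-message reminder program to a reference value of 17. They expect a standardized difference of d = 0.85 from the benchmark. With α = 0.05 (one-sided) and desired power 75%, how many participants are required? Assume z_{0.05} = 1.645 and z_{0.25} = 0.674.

For a one-sample test: n = ((z_{α} + z_β) / d)².
z_{α} + z_β = 1.645 + 0.674 = 2.319.
n = (2.319 / 0.85)² = 2.728² = 7.44.
Round up.

n = 8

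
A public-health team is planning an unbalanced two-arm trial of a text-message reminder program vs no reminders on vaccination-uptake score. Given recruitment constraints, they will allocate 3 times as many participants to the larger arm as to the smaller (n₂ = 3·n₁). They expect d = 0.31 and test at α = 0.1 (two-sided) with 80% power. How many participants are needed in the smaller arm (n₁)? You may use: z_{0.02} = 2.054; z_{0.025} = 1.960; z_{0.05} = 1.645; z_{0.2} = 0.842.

n₁ = 86

With allocation ratio k = n₂/n₁ = 3, Var(x̄₁−x̄₂) = σ²(1/n₁ + 1/(k·n₁)) = σ²·(k+1)/(k·n₁).
So n₁ = (1 + 1/k)·((z_{α/2} + z_β)/d)² = 1.333 × (2.487/0.31)².
n₁ = 1.333 × 64.36 = 85.8.
Round up: n₁ = 86, giving n₂ = 3 × 86 = 258.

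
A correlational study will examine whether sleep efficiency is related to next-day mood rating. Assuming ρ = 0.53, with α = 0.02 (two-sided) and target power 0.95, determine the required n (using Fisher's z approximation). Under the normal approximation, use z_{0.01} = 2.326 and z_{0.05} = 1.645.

Fisher's z: C = ½·ln((1+r)/(1−r)) = ½·ln(3.2553) = 0.5901.
n = ((z_{α/2} + z_β)/C)² + 3.
(2.326 + 1.645) / 0.5901 = 3.971 / 0.5901 = 6.729.
n = 6.729² + 3 = 45.28 + 3 = 48.3.
Round up.

n = 49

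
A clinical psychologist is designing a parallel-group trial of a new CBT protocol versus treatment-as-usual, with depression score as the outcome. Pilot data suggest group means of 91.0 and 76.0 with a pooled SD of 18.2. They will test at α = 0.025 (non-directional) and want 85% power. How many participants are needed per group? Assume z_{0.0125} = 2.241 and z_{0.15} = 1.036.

Cohen's d = |M₁ − M₂| / SD_pooled = |91.0 − 76.0| / 18.2 = 15.0 / 18.2 = 0.824.
For two independent groups with equal n: n = 2·((z_{α/2} + z_β) / d)².
z_{α/2} + z_β = 2.241 + 1.036 = 3.277.
n = 2 × (3.277 / 0.824)² = 2 × 3.977² = 2 × 15.82 = 31.6.
Round up to the next whole participant.

n = 32 per group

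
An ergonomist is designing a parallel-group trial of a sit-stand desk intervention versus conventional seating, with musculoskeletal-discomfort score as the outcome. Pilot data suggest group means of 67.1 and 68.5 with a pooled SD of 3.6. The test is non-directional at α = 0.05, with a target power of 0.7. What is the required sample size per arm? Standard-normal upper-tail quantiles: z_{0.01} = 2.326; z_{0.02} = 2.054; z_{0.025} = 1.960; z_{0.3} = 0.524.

Cohen's d = |M₁ − M₂| / SD_pooled = |67.1 − 68.5| / 3.6 = 1.4 / 3.6 = 0.389.
For two independent groups with equal n: n = 2·((z_{α/2} + z_β) / d)².
z_{α/2} + z_β = 1.960 + 0.524 = 2.484.
n = 2 × (2.484 / 0.389)² = 2 × 6.386² = 2 × 40.78 = 81.6.
Round up to the next whole participant.

n = 82 per group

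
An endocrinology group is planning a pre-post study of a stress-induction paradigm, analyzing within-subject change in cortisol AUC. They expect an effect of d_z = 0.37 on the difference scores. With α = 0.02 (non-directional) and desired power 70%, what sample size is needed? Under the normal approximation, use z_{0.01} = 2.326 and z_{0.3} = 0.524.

n = 60 pairs

For a paired (one-sample on differences) test: n = ((z_{α/2} + z_β) / d)².
z_{α/2} + z_β = 2.326 + 0.524 = 2.850.
n = (2.850 / 0.37)² = 7.703² = 59.33.
Round up.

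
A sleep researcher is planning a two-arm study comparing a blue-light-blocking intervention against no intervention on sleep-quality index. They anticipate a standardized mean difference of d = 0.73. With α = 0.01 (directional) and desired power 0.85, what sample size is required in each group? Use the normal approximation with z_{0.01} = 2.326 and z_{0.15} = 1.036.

n = 43 per group

For two independent groups with equal n: n = 2·((z_{α} + z_β) / d)².
z_{α} + z_β = 2.326 + 1.036 = 3.362.
n = 2 × (3.362 / 0.73)² = 2 × 4.605² = 2 × 21.21 = 42.4.
Round up to the next whole participant.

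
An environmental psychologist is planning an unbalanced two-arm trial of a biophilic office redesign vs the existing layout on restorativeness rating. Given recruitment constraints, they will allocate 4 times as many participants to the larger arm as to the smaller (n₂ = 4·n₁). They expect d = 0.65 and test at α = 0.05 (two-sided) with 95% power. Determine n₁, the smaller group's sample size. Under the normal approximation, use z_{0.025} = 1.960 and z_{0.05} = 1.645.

With allocation ratio k = n₂/n₁ = 4, Var(x̄₁−x̄₂) = σ²(1/n₁ + 1/(k·n₁)) = σ²·(k+1)/(k·n₁).
So n₁ = (1 + 1/k)·((z_{α/2} + z_β)/d)² = 1.250 × (3.605/0.65)².
n₁ = 1.250 × 30.76 = 38.4.
Round up: n₁ = 39, giving n₂ = 4 × 39 = 156.

n₁ = 39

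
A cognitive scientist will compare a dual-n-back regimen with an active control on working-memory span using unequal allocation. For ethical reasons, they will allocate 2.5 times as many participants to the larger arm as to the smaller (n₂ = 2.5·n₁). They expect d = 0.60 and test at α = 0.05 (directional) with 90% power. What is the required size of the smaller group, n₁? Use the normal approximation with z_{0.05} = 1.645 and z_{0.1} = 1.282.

n₁ = 34

With allocation ratio k = n₂/n₁ = 2.5, Var(x̄₁−x̄₂) = σ²(1/n₁ + 1/(k·n₁)) = σ²·(k+1)/(k·n₁).
So n₁ = (1 + 1/k)·((z_{α} + z_β)/d)² = 1.400 × (2.927/0.60)².
n₁ = 1.400 × 23.80 = 33.3.
Round up: n₁ = 34, giving n₂ = 2.5 × 34 = 85.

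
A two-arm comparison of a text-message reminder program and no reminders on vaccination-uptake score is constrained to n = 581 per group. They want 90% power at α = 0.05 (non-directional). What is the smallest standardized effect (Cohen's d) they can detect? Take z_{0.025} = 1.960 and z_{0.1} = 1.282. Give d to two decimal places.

For two independent groups of n = 581 each: d_min = (z_{α/2} + z_β)·√(2/n).
z-sum = 1.960 + 1.282 = 3.242.
d_min = 3.242 × √(2/581) = 3.242 × 0.0587 = 0.190.

d_min ≈ 0.19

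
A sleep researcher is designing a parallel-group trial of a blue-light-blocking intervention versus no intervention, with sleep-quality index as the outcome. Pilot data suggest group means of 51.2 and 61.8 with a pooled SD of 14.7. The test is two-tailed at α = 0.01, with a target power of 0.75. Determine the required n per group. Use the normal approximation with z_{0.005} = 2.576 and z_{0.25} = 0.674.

n = 41 per group

Cohen's d = |M₁ − M₂| / SD_pooled = |51.2 − 61.8| / 14.7 = 10.6 / 14.7 = 0.721.
For two independent groups with equal n: n = 2·((z_{α/2} + z_β) / d)².
z_{α/2} + z_β = 2.576 + 0.674 = 3.250.
n = 2 × (3.250 / 0.721)² = 2 × 4.508² = 2 × 20.32 = 40.6.
Round up to the next whole participant.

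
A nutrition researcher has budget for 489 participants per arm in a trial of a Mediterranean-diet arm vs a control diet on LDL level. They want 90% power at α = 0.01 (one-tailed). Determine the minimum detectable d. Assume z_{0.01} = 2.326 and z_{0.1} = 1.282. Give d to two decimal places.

For two independent groups of n = 489 each: d_min = (z_{α} + z_β)·√(2/n).
z-sum = 2.326 + 1.282 = 3.608.
d_min = 3.608 × √(2/489) = 3.608 × 0.0640 = 0.231.

d_min ≈ 0.23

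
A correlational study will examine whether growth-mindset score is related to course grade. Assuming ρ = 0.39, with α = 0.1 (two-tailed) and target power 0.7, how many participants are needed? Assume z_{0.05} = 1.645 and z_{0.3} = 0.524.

n = 31

Fisher's z: C = ½·ln((1+r)/(1−r)) = ½·ln(2.2787) = 0.4118.
n = ((z_{α/2} + z_β)/C)² + 3.
(1.645 + 0.524) / 0.4118 = 2.169 / 0.4118 = 5.267.
n = 5.267² + 3 = 27.74 + 3 = 30.7.
Round up.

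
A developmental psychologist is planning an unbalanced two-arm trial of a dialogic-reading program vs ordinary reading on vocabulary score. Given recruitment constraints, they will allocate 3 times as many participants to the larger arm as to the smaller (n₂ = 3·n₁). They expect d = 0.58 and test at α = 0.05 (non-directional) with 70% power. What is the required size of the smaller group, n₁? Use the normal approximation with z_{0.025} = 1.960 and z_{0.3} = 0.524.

With allocation ratio k = n₂/n₁ = 3, Var(x̄₁−x̄₂) = σ²(1/n₁ + 1/(k·n₁)) = σ²·(k+1)/(k·n₁).
So n₁ = (1 + 1/k)·((z_{α/2} + z_β)/d)² = 1.333 × (2.484/0.58)².
n₁ = 1.333 × 18.34 = 24.5.
Round up: n₁ = 25, giving n₂ = 3 × 25 = 75.

n₁ = 25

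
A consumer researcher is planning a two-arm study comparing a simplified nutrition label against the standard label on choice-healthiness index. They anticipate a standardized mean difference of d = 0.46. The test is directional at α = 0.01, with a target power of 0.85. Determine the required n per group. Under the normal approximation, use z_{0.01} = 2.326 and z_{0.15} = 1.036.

For two independent groups with equal n: n = 2·((z_{α} + z_β) / d)².
z_{α} + z_β = 2.326 + 1.036 = 3.362.
n = 2 × (3.362 / 0.46)² = 2 × 7.309² = 2 × 53.42 = 106.8.
Round up to the next whole participant.

n = 107 per group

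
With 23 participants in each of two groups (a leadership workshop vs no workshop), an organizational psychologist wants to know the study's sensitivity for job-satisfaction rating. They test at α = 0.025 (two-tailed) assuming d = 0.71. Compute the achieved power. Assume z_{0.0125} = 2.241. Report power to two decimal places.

power ≈ 0.57

For two equal groups, power = Φ(d·√(n/2) − z_{α/2}).
d·√(n/2) = 0.71 × √(23/2) = 0.71 × 3.391 = 2.408.
z_β = 2.408 − 2.241 = 0.167.
Power = Φ(0.167) = 0.566.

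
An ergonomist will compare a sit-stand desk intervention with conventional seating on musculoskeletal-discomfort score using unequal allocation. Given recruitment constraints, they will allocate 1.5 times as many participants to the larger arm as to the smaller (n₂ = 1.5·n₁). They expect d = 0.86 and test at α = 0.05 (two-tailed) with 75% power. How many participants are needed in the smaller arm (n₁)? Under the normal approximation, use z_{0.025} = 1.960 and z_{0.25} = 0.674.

n₁ = 16

With allocation ratio k = n₂/n₁ = 1.5, Var(x̄₁−x̄₂) = σ²(1/n₁ + 1/(k·n₁)) = σ²·(k+1)/(k·n₁).
So n₁ = (1 + 1/k)·((z_{α/2} + z_β)/d)² = 1.667 × (2.634/0.86)².
n₁ = 1.667 × 9.38 = 15.6.
Round up: n₁ = 16, giving n₂ = 1.5 × 16 = 24.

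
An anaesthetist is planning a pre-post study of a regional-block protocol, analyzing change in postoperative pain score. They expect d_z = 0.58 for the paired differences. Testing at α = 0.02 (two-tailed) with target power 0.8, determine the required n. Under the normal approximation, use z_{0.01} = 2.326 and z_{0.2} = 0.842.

For a paired (one-sample on differences) test: n = ((z_{α/2} + z_β) / d)².
z_{α/2} + z_β = 2.326 + 0.842 = 3.168.
n = (3.168 / 0.58)² = 5.462² = 29.83.
Round up.

n = 30 pairs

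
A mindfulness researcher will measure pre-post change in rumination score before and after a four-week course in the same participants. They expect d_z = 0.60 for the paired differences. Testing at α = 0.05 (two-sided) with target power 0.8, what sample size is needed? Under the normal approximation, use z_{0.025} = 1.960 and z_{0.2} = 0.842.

For a paired (one-sample on differences) test: n = ((z_{α/2} + z_β) / d)².
z_{α/2} + z_β = 1.960 + 0.842 = 2.802.
n = (2.802 / 0.60)² = 4.670² = 21.81.
Round up.

n = 22 pairs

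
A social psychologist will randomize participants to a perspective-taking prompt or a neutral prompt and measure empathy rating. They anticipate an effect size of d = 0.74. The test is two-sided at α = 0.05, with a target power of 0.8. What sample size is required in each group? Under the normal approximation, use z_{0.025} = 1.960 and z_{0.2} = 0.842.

n = 29 per group

For two independent groups with equal n: n = 2·((z_{α/2} + z_β) / d)².
z_{α/2} + z_β = 1.960 + 0.842 = 2.802.
n = 2 × (2.802 / 0.74)² = 2 × 3.786² = 2 × 14.34 = 28.7.
Round up to the next whole participant.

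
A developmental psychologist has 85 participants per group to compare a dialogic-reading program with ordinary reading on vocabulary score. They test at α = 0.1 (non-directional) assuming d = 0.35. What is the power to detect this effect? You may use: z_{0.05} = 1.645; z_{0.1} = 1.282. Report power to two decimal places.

power ≈ 0.74

For two equal groups, power = Φ(d·√(n/2) − z_{α/2}).
d·√(n/2) = 0.35 × √(85/2) = 0.35 × 6.519 = 2.282.
z_β = 2.282 − 1.645 = 0.637.
Power = Φ(0.637) = 0.738.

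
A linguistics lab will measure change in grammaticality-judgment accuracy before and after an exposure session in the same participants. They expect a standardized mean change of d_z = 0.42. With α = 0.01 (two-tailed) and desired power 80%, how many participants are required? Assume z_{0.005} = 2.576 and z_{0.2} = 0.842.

For a paired (one-sample on differences) test: n = ((z_{α/2} + z_β) / d)².
z_{α/2} + z_β = 2.576 + 0.842 = 3.418.
n = (3.418 / 0.42)² = 8.138² = 66.23.
Round up.

n = 67 pairs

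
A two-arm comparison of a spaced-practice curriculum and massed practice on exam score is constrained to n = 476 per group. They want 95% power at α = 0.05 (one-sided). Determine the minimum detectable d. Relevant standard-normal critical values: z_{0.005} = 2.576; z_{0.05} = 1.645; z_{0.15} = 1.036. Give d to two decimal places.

d_min ≈ 0.21

For two independent groups of n = 476 each: d_min = (z_{α} + z_β)·√(2/n).
z-sum = 1.645 + 1.645 = 3.290.
d_min = 3.290 × √(2/476) = 3.290 × 0.0648 = 0.213.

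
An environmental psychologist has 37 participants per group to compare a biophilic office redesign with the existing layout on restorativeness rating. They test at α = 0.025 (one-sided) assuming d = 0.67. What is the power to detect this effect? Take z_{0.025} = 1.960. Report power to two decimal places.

power ≈ 0.82

For two equal groups, power = Φ(d·√(n/2) − z_{α}).
d·√(n/2) = 0.67 × √(37/2) = 0.67 × 4.301 = 2.882.
z_β = 2.882 − 1.960 = 0.922.
Power = Φ(0.922) = 0.822.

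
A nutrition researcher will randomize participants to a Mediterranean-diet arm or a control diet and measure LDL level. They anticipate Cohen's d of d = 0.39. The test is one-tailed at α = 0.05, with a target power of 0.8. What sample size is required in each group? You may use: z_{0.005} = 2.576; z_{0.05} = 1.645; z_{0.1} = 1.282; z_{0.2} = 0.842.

For two independent groups with equal n: n = 2·((z_{α} + z_β) / d)².
z_{α} + z_β = 1.645 + 0.842 = 2.487.
n = 2 × (2.487 / 0.39)² = 2 × 6.377² = 2 × 40.67 = 81.3.
Round up to the next whole participant.

n = 82 per group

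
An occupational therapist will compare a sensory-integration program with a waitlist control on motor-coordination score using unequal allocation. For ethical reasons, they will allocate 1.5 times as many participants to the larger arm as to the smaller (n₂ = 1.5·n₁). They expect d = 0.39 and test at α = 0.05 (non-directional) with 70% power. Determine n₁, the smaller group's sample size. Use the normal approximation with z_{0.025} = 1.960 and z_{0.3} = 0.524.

With allocation ratio k = n₂/n₁ = 1.5, Var(x̄₁−x̄₂) = σ²(1/n₁ + 1/(k·n₁)) = σ²·(k+1)/(k·n₁).
So n₁ = (1 + 1/k)·((z_{α/2} + z_β)/d)² = 1.667 × (2.484/0.39)².
n₁ = 1.667 × 40.57 = 67.6.
Round up: n₁ = 68, giving n₂ = 1.5 × 68 = 102.

n₁ = 68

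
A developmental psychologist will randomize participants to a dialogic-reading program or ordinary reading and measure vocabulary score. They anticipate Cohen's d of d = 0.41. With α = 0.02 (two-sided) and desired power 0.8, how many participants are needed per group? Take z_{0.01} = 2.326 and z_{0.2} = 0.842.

For two independent groups with equal n: n = 2·((z_{α/2} + z_β) / d)².
z_{α/2} + z_β = 2.326 + 0.842 = 3.168.
n = 2 × (3.168 / 0.41)² = 2 × 7.727² = 2 × 59.70 = 119.4.
Round up to the next whole participant.

n = 120 per group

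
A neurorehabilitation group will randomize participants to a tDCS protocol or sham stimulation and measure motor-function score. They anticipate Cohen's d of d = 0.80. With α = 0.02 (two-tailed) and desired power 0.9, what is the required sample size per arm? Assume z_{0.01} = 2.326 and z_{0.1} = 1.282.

For two independent groups with equal n: n = 2·((z_{α/2} + z_β) / d)².
z_{α/2} + z_β = 2.326 + 1.282 = 3.608.
n = 2 × (3.608 / 0.80)² = 2 × 4.510² = 2 × 20.34 = 40.7.
Round up to the next whole participant.

n = 41 per group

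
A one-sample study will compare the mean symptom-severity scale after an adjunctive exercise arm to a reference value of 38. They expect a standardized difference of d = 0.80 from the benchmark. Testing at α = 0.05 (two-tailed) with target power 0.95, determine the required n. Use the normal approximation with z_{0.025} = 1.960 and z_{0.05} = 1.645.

For a one-sample test: n = ((z_{α/2} + z_β) / d)².
z_{α/2} + z_β = 1.960 + 1.645 = 3.605.
n = (3.605 / 0.80)² = 4.506² = 20.31.
Round up.

n = 21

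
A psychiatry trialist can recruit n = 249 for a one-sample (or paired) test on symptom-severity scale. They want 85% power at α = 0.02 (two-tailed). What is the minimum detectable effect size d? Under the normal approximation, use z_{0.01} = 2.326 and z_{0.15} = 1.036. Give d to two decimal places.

d_min ≈ 0.21

For a single sample (or paired design) of n = 249: d_min = (z_{α/2} + z_β)/√n.
z-sum = 2.326 + 1.036 = 3.362.
d_min = 3.362 / √249 = 3.362 / 15.780 = 0.213.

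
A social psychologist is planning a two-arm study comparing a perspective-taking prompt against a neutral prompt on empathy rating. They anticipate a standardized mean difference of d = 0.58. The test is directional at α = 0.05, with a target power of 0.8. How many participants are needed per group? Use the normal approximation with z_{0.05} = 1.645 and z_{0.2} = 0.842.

For two independent groups with equal n: n = 2·((z_{α} + z_β) / d)².
z_{α} + z_β = 1.645 + 0.842 = 2.487.
n = 2 × (2.487 / 0.58)² = 2 × 4.288² = 2 × 18.39 = 36.8.
Round up to the next whole participant.

n = 37 per group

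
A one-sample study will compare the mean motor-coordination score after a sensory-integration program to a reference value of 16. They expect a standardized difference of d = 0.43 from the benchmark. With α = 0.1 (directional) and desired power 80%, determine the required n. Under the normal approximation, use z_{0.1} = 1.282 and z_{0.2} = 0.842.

n = 25

For a one-sample test: n = ((z_{α} + z_β) / d)².
z_{α} + z_β = 1.282 + 0.842 = 2.124.
n = (2.124 / 0.43)² = 4.940² = 24.40.
Round up.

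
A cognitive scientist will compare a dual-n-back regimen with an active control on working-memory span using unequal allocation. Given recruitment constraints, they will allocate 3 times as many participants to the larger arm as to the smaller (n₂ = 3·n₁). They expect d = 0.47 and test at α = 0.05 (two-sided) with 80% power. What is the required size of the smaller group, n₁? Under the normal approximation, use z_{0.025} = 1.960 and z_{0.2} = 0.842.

n₁ = 48

With allocation ratio k = n₂/n₁ = 3, Var(x̄₁−x̄₂) = σ²(1/n₁ + 1/(k·n₁)) = σ²·(k+1)/(k·n₁).
So n₁ = (1 + 1/k)·((z_{α/2} + z_β)/d)² = 1.333 × (2.802/0.47)².
n₁ = 1.333 × 35.54 = 47.4.
Round up: n₁ = 48, giving n₂ = 3 × 48 = 144.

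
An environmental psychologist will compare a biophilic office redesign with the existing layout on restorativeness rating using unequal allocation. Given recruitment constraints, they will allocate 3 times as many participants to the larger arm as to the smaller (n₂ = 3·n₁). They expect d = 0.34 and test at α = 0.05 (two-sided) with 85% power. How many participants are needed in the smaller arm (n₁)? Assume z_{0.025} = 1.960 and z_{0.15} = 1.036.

n₁ = 104

With allocation ratio k = n₂/n₁ = 3, Var(x̄₁−x̄₂) = σ²(1/n₁ + 1/(k·n₁)) = σ²·(k+1)/(k·n₁).
So n₁ = (1 + 1/k)·((z_{α/2} + z_β)/d)² = 1.333 × (2.996/0.34)².
n₁ = 1.333 × 77.65 = 103.5.
Round up: n₁ = 104, giving n₂ = 3 × 104 = 312.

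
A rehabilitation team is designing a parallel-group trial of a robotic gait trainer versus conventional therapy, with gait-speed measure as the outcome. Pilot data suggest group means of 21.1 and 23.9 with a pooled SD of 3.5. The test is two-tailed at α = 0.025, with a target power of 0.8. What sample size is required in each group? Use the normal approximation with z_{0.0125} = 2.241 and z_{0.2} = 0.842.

n = 30 per group

Cohen's d = |M₁ − M₂| / SD_pooled = |21.1 − 23.9| / 3.5 = 2.8 / 3.5 = 0.800.
For two independent groups with equal n: n = 2·((z_{α/2} + z_β) / d)².
z_{α/2} + z_β = 2.241 + 0.842 = 3.083.
n = 2 × (3.083 / 0.800)² = 2 × 3.854² = 2 × 14.85 = 29.7.
Round up to the next whole participant.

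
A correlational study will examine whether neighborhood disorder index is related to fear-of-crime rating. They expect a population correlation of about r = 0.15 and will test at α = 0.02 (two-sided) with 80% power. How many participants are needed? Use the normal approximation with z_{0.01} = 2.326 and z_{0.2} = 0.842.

Fisher's z: C = ½·ln((1+r)/(1−r)) = ½·ln(1.3529) = 0.1511.
n = ((z_{α/2} + z_β)/C)² + 3.
(2.326 + 0.842) / 0.1511 = 3.168 / 0.1511 = 20.966.
n = 20.966² + 3 = 439.58 + 3 = 442.6.
Round up.

n = 443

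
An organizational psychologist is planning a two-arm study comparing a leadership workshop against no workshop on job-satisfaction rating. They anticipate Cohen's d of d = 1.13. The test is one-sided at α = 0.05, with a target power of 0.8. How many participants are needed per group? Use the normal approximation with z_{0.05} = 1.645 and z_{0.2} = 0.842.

n = 10 per group

For two independent groups with equal n: n = 2·((z_{α} + z_β) / d)².
z_{α} + z_β = 1.645 + 0.842 = 2.487.
n = 2 × (2.487 / 1.13)² = 2 × 2.201² = 2 × 4.84 = 9.7.
Round up to the next whole participant.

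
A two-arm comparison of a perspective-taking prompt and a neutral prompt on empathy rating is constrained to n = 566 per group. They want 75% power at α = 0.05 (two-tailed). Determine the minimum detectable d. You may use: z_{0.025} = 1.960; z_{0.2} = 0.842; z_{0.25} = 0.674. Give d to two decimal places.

d_min ≈ 0.16

For two independent groups of n = 566 each: d_min = (z_{α/2} + z_β)·√(2/n).
z-sum = 1.960 + 0.674 = 2.634.
d_min = 2.634 × √(2/566) = 2.634 × 0.0594 = 0.157.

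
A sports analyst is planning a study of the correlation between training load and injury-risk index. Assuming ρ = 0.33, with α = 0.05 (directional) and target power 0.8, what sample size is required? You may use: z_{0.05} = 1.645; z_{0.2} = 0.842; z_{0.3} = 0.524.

Fisher's z: C = ½·ln((1+r)/(1−r)) = ½·ln(1.9851) = 0.3428.
n = ((z_{α} + z_β)/C)² + 3.
(1.645 + 0.842) / 0.3428 = 2.487 / 0.3428 = 7.255.
n = 7.255² + 3 = 52.63 + 3 = 55.6.
Round up.

n = 56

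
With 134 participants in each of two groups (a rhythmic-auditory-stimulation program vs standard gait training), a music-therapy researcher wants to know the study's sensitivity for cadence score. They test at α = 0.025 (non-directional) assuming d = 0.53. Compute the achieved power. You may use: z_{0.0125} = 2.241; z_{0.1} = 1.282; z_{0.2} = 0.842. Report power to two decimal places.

For two equal groups, power = Φ(d·√(n/2) − z_{α/2}).
d·√(n/2) = 0.53 × √(134/2) = 0.53 × 8.185 = 4.338.
z_β = 4.338 − 2.241 = 2.097.
Power = Φ(2.097) = 0.982.

power ≈ 0.98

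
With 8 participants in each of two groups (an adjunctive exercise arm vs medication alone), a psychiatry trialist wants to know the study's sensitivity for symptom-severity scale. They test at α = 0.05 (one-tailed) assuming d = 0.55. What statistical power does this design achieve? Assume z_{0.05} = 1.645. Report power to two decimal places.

For two equal groups, power = Φ(d·√(n/2) − z_{α}).
d·√(n/2) = 0.55 × √(8/2) = 0.55 × 2.000 = 1.100.
z_β = 1.100 − 1.645 = -0.545.
Power = Φ(-0.545) = 0.293.

power ≈ 0.29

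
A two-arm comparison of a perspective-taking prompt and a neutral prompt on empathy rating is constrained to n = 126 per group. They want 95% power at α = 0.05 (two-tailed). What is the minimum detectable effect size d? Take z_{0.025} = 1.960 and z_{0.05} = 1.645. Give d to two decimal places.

d_min ≈ 0.45

For two independent groups of n = 126 each: d_min = (z_{α/2} + z_β)·√(2/n).
z-sum = 1.960 + 1.645 = 3.605.
d_min = 3.605 × √(2/126) = 3.605 × 0.1260 = 0.454.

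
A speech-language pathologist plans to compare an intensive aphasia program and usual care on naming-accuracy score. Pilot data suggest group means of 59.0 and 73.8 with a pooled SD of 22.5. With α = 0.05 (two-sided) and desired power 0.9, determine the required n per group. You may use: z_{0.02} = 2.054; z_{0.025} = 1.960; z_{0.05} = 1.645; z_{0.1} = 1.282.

Cohen's d = |M₁ − M₂| / SD_pooled = |59.0 − 73.8| / 22.5 = 14.8 / 22.5 = 0.658.
For two independent groups with equal n: n = 2·((z_{α/2} + z_β) / d)².
z_{α/2} + z_β = 1.960 + 1.282 = 3.242.
n = 2 × (3.242 / 0.658)² = 2 × 4.927² = 2 × 24.28 = 48.6.
Round up to the next whole participant.

n = 49 per group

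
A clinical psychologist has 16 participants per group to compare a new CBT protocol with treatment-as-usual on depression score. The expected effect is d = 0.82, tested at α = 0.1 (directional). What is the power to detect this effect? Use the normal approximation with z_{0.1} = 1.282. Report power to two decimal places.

power ≈ 0.85

For two equal groups, power = Φ(d·√(n/2) − z_{α}).
d·√(n/2) = 0.82 × √(16/2) = 0.82 × 2.828 = 2.319.
z_β = 2.319 − 1.282 = 1.037.
Power = Φ(1.037) = 0.850.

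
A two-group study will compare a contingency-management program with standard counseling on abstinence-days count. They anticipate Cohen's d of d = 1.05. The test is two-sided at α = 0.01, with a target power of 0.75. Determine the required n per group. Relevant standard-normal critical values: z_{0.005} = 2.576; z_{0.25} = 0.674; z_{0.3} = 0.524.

For two independent groups with equal n: n = 2·((z_{α/2} + z_β) / d)².
z_{α/2} + z_β = 2.576 + 0.674 = 3.250.
n = 2 × (3.250 / 1.05)² = 2 × 3.095² = 2 × 9.58 = 19.2.
Round up to the next whole participant.

n = 20 per group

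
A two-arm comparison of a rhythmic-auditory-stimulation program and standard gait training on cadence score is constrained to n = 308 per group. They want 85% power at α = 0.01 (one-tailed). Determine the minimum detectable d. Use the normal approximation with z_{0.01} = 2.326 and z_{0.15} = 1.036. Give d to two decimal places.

d_min ≈ 0.27

For two independent groups of n = 308 each: d_min = (z_{α} + z_β)·√(2/n).
z-sum = 2.326 + 1.036 = 3.362.
d_min = 3.362 × √(2/308) = 3.362 × 0.0806 = 0.271.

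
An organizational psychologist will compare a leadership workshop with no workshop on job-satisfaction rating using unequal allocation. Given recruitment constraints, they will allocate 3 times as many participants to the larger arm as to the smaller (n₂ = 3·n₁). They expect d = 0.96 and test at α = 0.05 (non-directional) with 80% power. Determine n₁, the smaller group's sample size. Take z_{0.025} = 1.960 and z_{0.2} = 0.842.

With allocation ratio k = n₂/n₁ = 3, Var(x̄₁−x̄₂) = σ²(1/n₁ + 1/(k·n₁)) = σ²·(k+1)/(k·n₁).
So n₁ = (1 + 1/k)·((z_{α/2} + z_β)/d)² = 1.333 × (2.802/0.96)².
n₁ = 1.333 × 8.52 = 11.4.
Round up: n₁ = 12, giving n₂ = 3 × 12 = 36.

n₁ = 12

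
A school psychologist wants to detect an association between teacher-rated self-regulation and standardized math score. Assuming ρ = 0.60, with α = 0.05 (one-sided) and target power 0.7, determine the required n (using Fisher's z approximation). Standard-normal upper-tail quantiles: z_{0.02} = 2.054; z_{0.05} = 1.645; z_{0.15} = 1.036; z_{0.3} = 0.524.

n = 13

Fisher's z: C = ½·ln((1+r)/(1−r)) = ½·ln(4.0000) = 0.6931.
n = ((z_{α} + z_β)/C)² + 3.
(1.645 + 0.524) / 0.6931 = 2.169 / 0.6931 = 3.129.
n = 3.129² + 3 = 9.79 + 3 = 12.8.
Round up.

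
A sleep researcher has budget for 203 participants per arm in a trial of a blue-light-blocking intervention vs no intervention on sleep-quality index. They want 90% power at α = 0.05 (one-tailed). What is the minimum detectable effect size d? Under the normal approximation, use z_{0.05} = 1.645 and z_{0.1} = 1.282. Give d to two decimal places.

d_min ≈ 0.29

For two independent groups of n = 203 each: d_min = (z_{α} + z_β)·√(2/n).
z-sum = 1.645 + 1.282 = 2.927.
d_min = 2.927 × √(2/203) = 2.927 × 0.0993 = 0.291.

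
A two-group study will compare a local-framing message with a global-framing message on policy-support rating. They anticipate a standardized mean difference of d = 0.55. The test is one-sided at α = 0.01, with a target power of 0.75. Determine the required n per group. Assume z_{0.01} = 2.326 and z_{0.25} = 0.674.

n = 60 per group

For two independent groups with equal n: n = 2·((z_{α} + z_β) / d)².
z_{α} + z_β = 2.326 + 0.674 = 3.000.
n = 2 × (3.000 / 0.55)² = 2 × 5.455² = 2 × 29.75 = 59.5.
Round up to the next whole participant.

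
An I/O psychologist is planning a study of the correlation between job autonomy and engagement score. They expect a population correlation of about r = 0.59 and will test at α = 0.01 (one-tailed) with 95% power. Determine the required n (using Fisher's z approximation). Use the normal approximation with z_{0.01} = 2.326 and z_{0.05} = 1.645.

Fisher's z: C = ½·ln((1+r)/(1−r)) = ½·ln(3.8780) = 0.6777.
n = ((z_{α} + z_β)/C)² + 3.
(2.326 + 1.645) / 0.6777 = 3.971 / 0.6777 = 5.860.
n = 5.860² + 3 = 34.33 + 3 = 37.3.
Round up.

n = 38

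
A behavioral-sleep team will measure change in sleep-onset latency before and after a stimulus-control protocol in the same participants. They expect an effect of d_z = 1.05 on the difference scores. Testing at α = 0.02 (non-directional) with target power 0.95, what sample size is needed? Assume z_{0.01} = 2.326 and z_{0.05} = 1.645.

n = 15 pairs

For a paired (one-sample on differences) test: n = ((z_{α/2} + z_β) / d)².
z_{α/2} + z_β = 2.326 + 1.645 = 3.971.
n = (3.971 / 1.05)² = 3.782² = 14.30.
Round up.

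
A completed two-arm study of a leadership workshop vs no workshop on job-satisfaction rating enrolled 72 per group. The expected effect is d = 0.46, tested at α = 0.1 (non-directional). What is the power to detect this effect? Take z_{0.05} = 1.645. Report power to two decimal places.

power ≈ 0.87

For two equal groups, power = Φ(d·√(n/2) − z_{α/2}).
d·√(n/2) = 0.46 × √(72/2) = 0.46 × 6.000 = 2.760.
z_β = 2.760 − 1.645 = 1.115.
Power = Φ(1.115) = 0.868.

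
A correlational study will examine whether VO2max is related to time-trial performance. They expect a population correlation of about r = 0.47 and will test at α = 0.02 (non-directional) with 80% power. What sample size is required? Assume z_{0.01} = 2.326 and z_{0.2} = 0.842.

n = 42

Fisher's z: C = ½·ln((1+r)/(1−r)) = ½·ln(2.7736) = 0.5101.
n = ((z_{α/2} + z_β)/C)² + 3.
(2.326 + 0.842) / 0.5101 = 3.168 / 0.5101 = 6.211.
n = 6.211² + 3 = 38.57 + 3 = 41.6.
Round up.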